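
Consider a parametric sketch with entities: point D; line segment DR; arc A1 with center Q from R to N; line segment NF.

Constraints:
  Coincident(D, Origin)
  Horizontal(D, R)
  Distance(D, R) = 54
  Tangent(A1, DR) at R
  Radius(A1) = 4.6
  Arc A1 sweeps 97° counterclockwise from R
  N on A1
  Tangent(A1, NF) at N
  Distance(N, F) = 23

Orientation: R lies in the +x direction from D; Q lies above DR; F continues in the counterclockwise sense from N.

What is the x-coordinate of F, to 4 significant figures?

55.76

On A1, R sits at bearing -90° from Q; a 97° counterclockwise sweep puts N at bearing 7°, so N = Q + 4.6·(cos 7°, sin 7°) = (58.57, 5.161). Tangency of A1 to NF means the radius QN is perpendicular to NF, so NF runs along (−sin 7°, cos 7°); with |NF| = 23.0, F = (55.76, 27.99). So F.x = 55.76.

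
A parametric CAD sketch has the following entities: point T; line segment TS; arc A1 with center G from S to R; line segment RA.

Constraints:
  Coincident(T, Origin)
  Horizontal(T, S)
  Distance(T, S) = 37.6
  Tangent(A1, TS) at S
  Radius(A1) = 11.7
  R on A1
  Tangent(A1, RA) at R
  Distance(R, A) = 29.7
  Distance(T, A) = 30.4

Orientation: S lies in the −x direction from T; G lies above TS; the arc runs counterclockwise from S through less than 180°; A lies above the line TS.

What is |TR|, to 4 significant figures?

28.61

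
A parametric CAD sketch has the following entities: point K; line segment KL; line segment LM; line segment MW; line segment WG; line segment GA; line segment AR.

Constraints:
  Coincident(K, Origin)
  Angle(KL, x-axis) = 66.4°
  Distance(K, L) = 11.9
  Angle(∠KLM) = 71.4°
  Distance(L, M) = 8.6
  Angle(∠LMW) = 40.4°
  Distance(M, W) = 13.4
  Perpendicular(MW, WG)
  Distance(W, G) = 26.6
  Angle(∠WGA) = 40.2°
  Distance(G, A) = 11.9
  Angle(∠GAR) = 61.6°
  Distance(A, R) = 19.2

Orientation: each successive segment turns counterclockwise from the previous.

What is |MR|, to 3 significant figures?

28.0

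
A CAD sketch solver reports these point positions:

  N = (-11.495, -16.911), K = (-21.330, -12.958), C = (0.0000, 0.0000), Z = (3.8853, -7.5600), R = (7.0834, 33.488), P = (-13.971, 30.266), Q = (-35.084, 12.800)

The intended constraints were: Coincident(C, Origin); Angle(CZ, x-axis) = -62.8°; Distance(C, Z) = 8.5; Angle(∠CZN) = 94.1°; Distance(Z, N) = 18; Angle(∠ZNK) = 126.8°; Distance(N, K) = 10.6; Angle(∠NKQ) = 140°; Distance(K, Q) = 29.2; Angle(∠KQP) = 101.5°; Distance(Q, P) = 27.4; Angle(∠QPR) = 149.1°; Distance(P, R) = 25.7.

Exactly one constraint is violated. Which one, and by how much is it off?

Distance(P, R) = 25.7 — off by 4.40.

C = (0.00, 0.00) ✓; CZ at -62.80° ✓; |CZ| = 8.500 ✓; ∠CZN = 94.10° ✓; |ZN| = 18.00 ✓; ∠ZNK = 126.8° ✓; |NK| = 10.60 ✓; ∠NKQ = 140.0° ✓; |KQ| = 29.20 ✓; ∠KQP = 101.5° ✓; |QP| = 27.40 ✓; ∠QPR = 149.1° ✓; |PR| = 21.30 ✗.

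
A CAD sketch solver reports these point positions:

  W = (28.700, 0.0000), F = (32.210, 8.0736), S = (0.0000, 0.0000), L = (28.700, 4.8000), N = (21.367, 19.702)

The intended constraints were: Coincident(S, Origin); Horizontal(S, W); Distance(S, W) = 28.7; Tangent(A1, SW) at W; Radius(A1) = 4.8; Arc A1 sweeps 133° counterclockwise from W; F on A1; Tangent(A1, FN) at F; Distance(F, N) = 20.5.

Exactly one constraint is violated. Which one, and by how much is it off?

Distance(F, N) = 20.5 — off by 4.60.

S = (0.00, 0.00) ✓; S.y = 0.00, W.y = 0.00 ✓; |SW| = 28.70 ✓; ∠(LW, WS) = 90.00° ✓; |LW| = 4.800 ✓; bearing(L→F) − bearing(L→W) = 133.0° ✓; |LF| = 4.800 ✓; ∠(LF, FN) = 90.01° ✓; |FN| = 15.90 ✗.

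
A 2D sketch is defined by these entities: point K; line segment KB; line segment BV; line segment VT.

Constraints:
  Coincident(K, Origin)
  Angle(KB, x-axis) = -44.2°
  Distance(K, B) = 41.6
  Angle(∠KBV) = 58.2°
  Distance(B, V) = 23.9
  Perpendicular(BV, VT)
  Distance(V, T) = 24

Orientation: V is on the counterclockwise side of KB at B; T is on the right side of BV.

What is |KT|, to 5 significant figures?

59.389

K is at the origin; KB runs at -44.2° with length 41.6, so B = 41.6·(cos -44.2°, sin -44.2°) = (29.823, -29.002). ∠KBV = 58.2°, so BV runs at -44.2° + (180° − 58.2°) = 77.600° from the x-axis; with |BV| = 23.9, V = B + 23.9·(cos 77.600°, sin 77.600°) = (34.956, -5.6596). The perpendicularity gives VT at right angles to BV; with |VT| = 24.0 on the right of BV, T = V + 24.0·(0.97667, -0.21474) = (58.396, -10.813). Then |KT| = |T − K| = 59.389.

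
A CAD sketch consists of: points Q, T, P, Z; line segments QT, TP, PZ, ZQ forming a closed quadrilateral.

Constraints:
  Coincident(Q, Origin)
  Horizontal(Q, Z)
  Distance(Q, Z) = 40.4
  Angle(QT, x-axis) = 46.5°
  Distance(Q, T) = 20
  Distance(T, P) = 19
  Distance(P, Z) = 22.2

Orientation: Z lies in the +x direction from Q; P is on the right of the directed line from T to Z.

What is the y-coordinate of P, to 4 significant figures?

-3.883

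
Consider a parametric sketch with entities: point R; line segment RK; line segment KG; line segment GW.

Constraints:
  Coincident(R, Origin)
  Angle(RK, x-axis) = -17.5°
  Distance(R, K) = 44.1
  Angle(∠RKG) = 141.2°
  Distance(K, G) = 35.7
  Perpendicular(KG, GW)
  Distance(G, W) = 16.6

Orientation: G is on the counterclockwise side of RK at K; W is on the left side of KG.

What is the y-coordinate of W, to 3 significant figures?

15.2

R is at the origin; RK runs at -17.5° with length 44.1, so K = 44.1·(cos -17.5°, sin -17.5°) = (42.1, -13.3). ∠RKG = 141.2°, so KG runs at -17.5° + (180° − 141.2°) = 21.3° from the x-axis; with |KG| = 35.7, G = K + 35.7·(cos 21.3°, sin 21.3°) = (75.3, -0.293). The perpendicularity gives GW at right angles to KG; with |GW| = 16.6 on the left of KG, W = G + 16.6·(-0.363, 0.932) = (69.3, 15.2). So W.y = 15.2.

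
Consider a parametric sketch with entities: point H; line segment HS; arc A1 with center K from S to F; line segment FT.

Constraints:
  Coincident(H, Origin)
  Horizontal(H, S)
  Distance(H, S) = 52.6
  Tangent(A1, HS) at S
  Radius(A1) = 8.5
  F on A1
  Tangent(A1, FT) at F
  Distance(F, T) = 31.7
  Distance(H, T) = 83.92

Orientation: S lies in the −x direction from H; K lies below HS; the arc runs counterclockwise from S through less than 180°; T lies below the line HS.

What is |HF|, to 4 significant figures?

59.27

H is at the origin; H and S share the same y with |HS| = 52.6 and S on the −x side, so S = (-52.60, 0.000). A1 meets HS tangentially, so KS is at right angles to HS, so K = S + (0, -8.5) = (-52.60, -8.500). Since KF ⟂ FT (tangency), |KT| = √(8.5² + 31.7²) = 32.82 regardless of where F sits on A1. So T lies on both circle(H, 83.92) and circle(K, 32.82); the below-HS intersection is T = (-79.22, -27.70). F is the foot of the tangent from T: F = (-59.19, -3.130).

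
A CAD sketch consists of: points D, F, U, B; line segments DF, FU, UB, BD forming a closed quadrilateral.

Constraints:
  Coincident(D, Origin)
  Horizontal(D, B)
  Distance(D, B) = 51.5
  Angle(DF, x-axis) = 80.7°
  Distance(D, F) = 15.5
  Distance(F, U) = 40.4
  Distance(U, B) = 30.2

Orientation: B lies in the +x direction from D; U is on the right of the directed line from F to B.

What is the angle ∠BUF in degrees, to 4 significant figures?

92.12°

D is at the origin; DB is horizontal with |DB| = 51.5 and B in +x, so B = (51.5, 0). DF runs at 80.7° with |DF| = 15.5, so F = (2.505, 15.30). U is determined by |FU| = 40.4 and |UB| = 30.2 together: it lies at the intersection of circle(F, 40.4) and circle(B, 30.2). With |FB| = 51.33, the foot of the radical line on FB is 32.68 from F and the perpendicular offset is √(40.4² − 32.68²) = 23.75. Taking the right-of-FB solution: U = (26.62, -17.12).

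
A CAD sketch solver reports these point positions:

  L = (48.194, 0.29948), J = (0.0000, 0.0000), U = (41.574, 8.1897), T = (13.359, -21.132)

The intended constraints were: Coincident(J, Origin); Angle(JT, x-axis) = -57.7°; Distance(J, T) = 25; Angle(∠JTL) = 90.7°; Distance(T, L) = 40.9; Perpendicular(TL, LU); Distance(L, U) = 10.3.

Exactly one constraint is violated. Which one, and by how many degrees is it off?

Perpendicular(TL, LU) — off by 8.40°.

J = (0.00, 0.00) ✓; JT at -57.70° ✓; |JT| = 25.00 ✓; ∠JTL = 90.70° ✓; |TL| = 40.90 ✓; ∠(TL, LU) = 98.40° ✗; |LU| = 10.30 ✓.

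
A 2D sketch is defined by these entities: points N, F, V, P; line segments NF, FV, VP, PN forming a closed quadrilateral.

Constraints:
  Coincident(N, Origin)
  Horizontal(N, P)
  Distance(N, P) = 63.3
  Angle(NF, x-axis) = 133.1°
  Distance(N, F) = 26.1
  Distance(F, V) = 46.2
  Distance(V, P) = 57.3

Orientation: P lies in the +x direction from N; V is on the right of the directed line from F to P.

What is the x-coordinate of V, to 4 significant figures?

9.069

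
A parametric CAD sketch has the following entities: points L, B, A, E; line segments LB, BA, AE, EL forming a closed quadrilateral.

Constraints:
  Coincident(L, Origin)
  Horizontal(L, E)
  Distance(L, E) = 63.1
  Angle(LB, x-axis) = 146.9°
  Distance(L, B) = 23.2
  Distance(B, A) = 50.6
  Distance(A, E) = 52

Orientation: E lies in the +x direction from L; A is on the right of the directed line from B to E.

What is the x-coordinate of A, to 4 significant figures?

16.46

L is at the origin; LE is horizontal with |LE| = 63.1 and E in +x, so E = (63.1, 0). LB runs at 146.9° with |LB| = 23.2, so B = (-19.44, 12.67). A is determined by |BA| = 50.6 and |AE| = 52.0 together: it lies at the intersection of circle(B, 50.6) and circle(E, 52.0). With |BE| = 83.50, the foot of the radical line on BE is 40.89 from B and the perpendicular offset is √(50.6² − 40.89²) = 29.80. Taking the right-of-BE solution: A = (16.46, -22.99).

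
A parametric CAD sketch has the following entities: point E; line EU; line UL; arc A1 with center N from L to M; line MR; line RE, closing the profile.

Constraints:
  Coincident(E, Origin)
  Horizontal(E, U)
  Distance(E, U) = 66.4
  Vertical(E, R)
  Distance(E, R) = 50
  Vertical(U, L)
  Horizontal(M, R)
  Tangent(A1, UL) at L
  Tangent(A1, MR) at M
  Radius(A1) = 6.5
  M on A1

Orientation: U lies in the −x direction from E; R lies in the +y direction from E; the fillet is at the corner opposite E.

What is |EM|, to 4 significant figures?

78.03

E is at the origin; EU is horizontal with |EU| = 66.4 and U on the −x side, so U = (-66.40, 0.000). E and R share the same x with |ER| = 50.0 and R on the +y side, so R = (0.000, 50.00). The virtual corner opposite E is at (-66.40, 50.00). Tangency of A1 to UL means the radius NL is perpendicular to UL and the tangent condition forces NM to be normal to MR, with radius 6.5, so the center N sits 6.5 in from both sides at N = (-59.90, 43.50). That places the tangent points at L = (-66.40, 43.50) on UL and M = (-59.90, 50.00) on MR. Then |EM| = |M − E| = 78.03.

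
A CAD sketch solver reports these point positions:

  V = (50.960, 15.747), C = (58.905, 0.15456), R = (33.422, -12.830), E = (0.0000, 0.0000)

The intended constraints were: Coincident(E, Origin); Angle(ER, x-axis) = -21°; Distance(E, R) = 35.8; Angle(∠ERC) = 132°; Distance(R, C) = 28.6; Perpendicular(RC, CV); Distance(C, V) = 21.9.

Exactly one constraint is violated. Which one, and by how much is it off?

Distance(C, V) = 21.9 — off by 4.40.

E = (0.00, 0.00) ✓; ER at -21.00° ✓; |ER| = 35.80 ✓; ∠ERC = 132.0° ✓; |RC| = 28.60 ✓; ∠(RC, CV) = 90.00° ✓; |CV| = 17.50 ✗.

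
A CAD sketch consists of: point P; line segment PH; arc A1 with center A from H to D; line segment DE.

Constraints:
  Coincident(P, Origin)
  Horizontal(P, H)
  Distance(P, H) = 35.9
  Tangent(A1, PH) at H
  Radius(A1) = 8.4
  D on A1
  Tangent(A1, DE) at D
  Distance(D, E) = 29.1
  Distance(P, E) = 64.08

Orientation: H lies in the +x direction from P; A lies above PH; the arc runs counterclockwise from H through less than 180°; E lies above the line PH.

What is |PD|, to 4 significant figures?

43.73

P is at the origin; P and H share the same y with |PH| = 35.9 and H on the +x side, so H = (35.90, 0.000). The tangent condition forces AH to be normal to PH, so A = H + (0, 8.4) = (35.90, 8.400). Since AD ⟂ DE (tangency), |AE| = √(8.4² + 29.1²) = 30.29 regardless of where D sits on A1. So E lies on both circle(P, 64.08) and circle(A, 30.29); the above-PH intersection is E = (56.10, 30.97). D is the foot of the tangent from E: D = (43.47, 4.753).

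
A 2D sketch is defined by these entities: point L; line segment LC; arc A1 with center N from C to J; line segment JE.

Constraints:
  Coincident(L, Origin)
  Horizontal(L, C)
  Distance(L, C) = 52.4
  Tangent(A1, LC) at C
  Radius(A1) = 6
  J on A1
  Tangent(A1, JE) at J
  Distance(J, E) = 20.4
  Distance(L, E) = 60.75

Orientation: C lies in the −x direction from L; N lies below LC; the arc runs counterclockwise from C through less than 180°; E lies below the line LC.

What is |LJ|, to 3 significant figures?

58.7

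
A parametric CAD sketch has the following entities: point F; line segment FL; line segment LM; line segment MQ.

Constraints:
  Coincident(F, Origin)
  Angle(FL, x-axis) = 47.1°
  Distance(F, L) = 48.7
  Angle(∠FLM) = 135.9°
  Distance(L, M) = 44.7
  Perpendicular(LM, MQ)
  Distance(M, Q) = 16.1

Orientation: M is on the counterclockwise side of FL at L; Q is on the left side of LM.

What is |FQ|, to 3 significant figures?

81.6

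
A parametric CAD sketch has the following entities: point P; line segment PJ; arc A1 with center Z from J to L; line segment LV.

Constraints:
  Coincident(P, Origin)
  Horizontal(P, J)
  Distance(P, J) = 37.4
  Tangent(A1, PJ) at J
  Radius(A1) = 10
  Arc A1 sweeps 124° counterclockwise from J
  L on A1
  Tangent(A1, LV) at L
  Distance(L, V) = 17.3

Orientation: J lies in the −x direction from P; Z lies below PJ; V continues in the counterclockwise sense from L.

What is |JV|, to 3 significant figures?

30.0

P is at the origin; PJ is horizontal with |PJ| = 37.4 and J on the −x side, so J = (-37.4, 0.00). Since A1 is tangent to PJ there, ZJ ⟂ PJ, so Z = J + (0, -10) = (-37.4, -10.0). On A1, J sits at bearing 90° from Z; a 124° counterclockwise sweep puts L at bearing 214°, so L = Z + 10.0·(cos 214°, sin 214°) = (-45.7, -15.6). Since A1 is tangent to LV there, ZL ⟂ LV, so LV runs along (−sin 214°, cos 214°); with |LV| = 17.3, V = (-36.0, -29.9). Then |JV| = |V − J| = 30.0.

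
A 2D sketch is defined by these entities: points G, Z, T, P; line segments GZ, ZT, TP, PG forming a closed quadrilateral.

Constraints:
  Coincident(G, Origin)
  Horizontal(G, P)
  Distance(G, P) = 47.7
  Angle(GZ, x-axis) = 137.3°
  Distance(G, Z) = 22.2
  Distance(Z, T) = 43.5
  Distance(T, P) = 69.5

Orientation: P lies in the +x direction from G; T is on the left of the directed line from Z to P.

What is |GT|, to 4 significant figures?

53.84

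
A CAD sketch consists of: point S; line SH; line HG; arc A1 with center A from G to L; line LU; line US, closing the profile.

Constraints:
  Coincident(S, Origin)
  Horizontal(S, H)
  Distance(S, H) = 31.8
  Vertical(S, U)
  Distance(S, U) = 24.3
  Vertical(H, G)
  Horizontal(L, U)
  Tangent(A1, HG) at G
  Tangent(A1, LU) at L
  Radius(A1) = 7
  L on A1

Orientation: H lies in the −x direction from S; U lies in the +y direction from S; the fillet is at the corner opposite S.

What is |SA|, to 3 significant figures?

30.2

S and U share the same x with |SU| = 24.3 and U on the +y side, so U = (0.00, 24.3). The virtual corner opposite S is at (-31.8, 24.3). Since A1 is tangent to HG there, AG ⟂ HG and the tangent condition forces AL to be normal to LU, with radius 7.0, so the center A sits 7.0 in from both sides at A = (-24.8, 17.3). Then |SA| = |A − S| = 30.2.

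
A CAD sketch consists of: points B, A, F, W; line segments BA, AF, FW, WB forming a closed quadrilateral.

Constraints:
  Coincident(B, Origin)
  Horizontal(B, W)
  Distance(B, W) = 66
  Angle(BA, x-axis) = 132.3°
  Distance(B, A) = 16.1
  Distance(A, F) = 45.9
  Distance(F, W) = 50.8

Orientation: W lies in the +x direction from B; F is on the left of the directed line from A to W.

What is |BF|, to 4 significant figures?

45.26

B is at the origin; B and W share the same y with |BW| = 66.0 and W in +x, so W = (66.0, 0). BA runs at 132.3° with |BA| = 16.1, so A = (-10.84, 11.91). F is determined by |AF| = 45.9 and |FW| = 50.8 together: it lies at the intersection of circle(A, 45.9) and circle(W, 50.8). With |AW| = 77.75, the foot of the radical line on AW is 35.83 from A and the perpendicular offset is √(45.9² − 35.83²) = 28.69. Taking the left-of-AW solution: F = (28.96, 34.77).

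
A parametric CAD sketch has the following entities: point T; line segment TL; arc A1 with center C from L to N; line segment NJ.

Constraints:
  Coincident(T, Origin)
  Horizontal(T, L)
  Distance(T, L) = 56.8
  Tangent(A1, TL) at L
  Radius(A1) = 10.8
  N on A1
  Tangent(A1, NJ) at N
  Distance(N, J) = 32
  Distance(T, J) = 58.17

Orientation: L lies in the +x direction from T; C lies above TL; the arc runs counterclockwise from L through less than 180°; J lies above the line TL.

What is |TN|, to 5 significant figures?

66.951

Checks: |CN| = 10.80 ✓; ∠(CN, NJ) = 90.00° ✓; |NJ| = 32.00 ✓; |TJ| = 58.17 ✓.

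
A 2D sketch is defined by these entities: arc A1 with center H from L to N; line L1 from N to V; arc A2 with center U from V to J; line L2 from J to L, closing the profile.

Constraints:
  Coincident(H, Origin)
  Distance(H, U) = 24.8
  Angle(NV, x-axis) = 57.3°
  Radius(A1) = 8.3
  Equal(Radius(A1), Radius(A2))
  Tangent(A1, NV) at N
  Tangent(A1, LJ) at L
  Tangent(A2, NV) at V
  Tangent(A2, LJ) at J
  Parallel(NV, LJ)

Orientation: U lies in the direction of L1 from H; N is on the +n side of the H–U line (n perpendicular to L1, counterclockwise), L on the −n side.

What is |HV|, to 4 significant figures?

26.15

The slot axis is L1's direction at 57.3°, so u = (cos 57.3°, sin 57.3°) = (0.5402, 0.8415) and n = (−sin 57.3°, cos 57.3°) = (-0.8415, 0.5402). H is at the origin and U lies 24.8 along u from H, so U = 24.8·u = (13.40, 20.87). Tangency of A1 to both parallel lines with radius 8.3 puts N and L at H ± 8.3·n: N = (-6.985, 4.484), L = (6.985, -4.484). Equal radii place V and J the same way about U: V = U + 8.3·n = (6.413, 25.35), J = U − 8.3·n = (20.38, 16.39). Then |HV| = |V − H| = 26.15.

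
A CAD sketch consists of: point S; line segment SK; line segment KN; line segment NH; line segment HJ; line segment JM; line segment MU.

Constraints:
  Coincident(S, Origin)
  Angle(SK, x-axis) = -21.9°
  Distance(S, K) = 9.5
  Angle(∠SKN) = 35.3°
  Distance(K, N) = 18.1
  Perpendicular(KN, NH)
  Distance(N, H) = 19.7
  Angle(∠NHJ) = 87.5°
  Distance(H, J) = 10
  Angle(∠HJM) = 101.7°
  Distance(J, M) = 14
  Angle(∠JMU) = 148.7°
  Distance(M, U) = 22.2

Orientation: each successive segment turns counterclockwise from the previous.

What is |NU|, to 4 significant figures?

15.61

S is at the origin; SK runs at -21.9° with length 9.5, so K = (8.814, -3.543). ∠SKN = 35.3° gives KN at 122.8° from the x-axis; with |KN| = 18.1, N = (-0.9905, 11.67). KN is perpendicular to NH, so NH runs at -147.2°; with |NH| = 19.7, H = (-17.55, 0.9992). ∠NHJ = 87.5° gives HJ at -54.70° from the x-axis; with |HJ| = 10.0, J = (-11.77, -7.162). ∠HJM = 101.7° gives JM at 23.60° from the x-axis; with |JM| = 14.0, M = (1.058, -1.557). ∠JMU = 148.7° gives MU at 54.90° from the x-axis; with |MU| = 22.2, U = (13.82, 16.61). Then |NU| = |U − N| = 15.61.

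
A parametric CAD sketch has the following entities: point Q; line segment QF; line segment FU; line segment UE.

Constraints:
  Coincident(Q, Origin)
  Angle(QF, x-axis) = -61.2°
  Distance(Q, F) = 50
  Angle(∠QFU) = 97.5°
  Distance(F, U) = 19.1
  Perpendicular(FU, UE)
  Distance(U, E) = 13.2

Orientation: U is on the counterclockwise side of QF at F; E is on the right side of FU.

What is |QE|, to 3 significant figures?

67.8

Q is at the origin; QF runs at -61.2° with length 50.0, so F = 50.0·(cos -61.2°, sin -61.2°) = (24.1, -43.8). ∠QFU = 97.5°, so FU runs at -61.2° + (180° − 97.5°) = 21.3° from the x-axis; with |FU| = 19.1, U = F + 19.1·(cos 21.3°, sin 21.3°) = (41.9, -36.9). FU is perpendicular to UE; with |UE| = 13.2 on the right of FU, E = U + 13.2·(0.363, -0.932) = (46.7, -49.2). Then |QE| = |E − Q| = 67.8.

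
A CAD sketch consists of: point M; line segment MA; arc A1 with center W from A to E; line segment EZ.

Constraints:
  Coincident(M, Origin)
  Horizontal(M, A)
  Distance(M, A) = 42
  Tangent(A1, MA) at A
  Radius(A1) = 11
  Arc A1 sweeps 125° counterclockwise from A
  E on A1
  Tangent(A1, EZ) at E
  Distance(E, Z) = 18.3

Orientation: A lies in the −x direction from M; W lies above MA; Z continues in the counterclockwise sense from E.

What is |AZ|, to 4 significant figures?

32.33

M is at the origin; M and A share the same y with |MA| = 42.0 and A on the −x side, so A = (-42.00, 0.000). Tangency of A1 to MA means the radius WA is perpendicular to MA, so W = A + (0, 11) = (-42.00, 11.00). On A1, A sits at bearing -90° from W; a 125° counterclockwise sweep puts E at bearing 35°, so E = W + 11.0·(cos 35°, sin 35°) = (-32.99, 17.31). The tangent condition forces WE to be normal to EZ, so EZ runs along (−sin 35°, cos 35°); with |EZ| = 18.3, Z = (-43.49, 32.30). Then |AZ| = |Z − A| = 32.33.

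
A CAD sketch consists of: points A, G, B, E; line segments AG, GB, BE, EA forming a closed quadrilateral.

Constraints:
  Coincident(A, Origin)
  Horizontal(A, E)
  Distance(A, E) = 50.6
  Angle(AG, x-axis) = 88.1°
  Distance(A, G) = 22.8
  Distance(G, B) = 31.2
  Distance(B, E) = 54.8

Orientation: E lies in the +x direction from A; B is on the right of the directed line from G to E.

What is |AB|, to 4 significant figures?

8.869

Checks: |GB| = 31.20 ✓; |BE| = 54.80 ✓.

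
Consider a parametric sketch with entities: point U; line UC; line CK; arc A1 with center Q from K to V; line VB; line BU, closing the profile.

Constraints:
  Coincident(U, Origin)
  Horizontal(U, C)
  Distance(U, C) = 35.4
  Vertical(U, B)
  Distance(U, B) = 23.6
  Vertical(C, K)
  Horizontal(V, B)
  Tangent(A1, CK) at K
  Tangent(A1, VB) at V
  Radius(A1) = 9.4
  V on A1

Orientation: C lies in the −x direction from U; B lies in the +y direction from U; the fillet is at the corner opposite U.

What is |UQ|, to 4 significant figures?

29.62

U is at the origin; UC is horizontal with |UC| = 35.4 and C on the −x side, so C = (-35.40, 0.000). UB is vertical with |UB| = 23.6 and B on the +y side, so B = (0.000, 23.60). The virtual corner opposite U is at (-35.40, 23.60). A1 meets CK tangentially, so QK is at right angles to CK and A1 meets VB tangentially, so QV is at right angles to VB, with radius 9.4, so the center Q sits 9.4 in from both sides at Q = (-26.00, 14.20). Then |UQ| = |Q − U| = 29.62.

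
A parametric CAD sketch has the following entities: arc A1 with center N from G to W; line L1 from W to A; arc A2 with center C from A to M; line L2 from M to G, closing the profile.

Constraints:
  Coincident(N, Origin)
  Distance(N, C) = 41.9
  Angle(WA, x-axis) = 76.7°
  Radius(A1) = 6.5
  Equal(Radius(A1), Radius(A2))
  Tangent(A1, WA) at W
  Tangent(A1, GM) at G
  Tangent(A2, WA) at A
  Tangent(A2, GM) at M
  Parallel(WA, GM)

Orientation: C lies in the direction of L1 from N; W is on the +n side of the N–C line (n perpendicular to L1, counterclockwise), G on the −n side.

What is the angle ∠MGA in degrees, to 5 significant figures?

17.237°

The slot axis is L1's direction at 76.7°, so u = (cos 76.7°, sin 76.7°) = (0.23005, 0.97318) and n = (−sin 76.7°, cos 76.7°) = (-0.97318, 0.23005). N is at the origin and C lies 41.9 along u from N, so C = 41.9·u = (9.6391, 40.776). Tangency of A1 to both parallel lines with radius 6.5 puts W and G at N ± 6.5·n: W = (-6.3257, 1.4953), G = (6.3257, -1.4953). Equal radii place A and M the same way about C: A = C + 6.5·n = (3.3134, 42.272), M = C − 6.5·n = (15.965, 39.281). Then cos ∠MGA = GM·GA / (|GM||GA|), giving 17.237°.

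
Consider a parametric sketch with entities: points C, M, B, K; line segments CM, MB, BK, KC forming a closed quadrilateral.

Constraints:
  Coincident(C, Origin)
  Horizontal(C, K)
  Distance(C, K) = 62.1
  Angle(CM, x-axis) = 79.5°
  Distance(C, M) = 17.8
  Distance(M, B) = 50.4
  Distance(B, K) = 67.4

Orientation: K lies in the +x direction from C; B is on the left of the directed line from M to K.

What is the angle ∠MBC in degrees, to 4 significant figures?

5.858°

C is at the origin; CK is horizontal with |CK| = 62.1 and K in +x, so K = (62.1, 0). CM runs at 79.5° with |CM| = 17.8, so M = (3.244, 17.50). B is determined by |MB| = 50.4 and |BK| = 67.4 together: it lies at the intersection of circle(M, 50.4) and circle(K, 67.4). With |MK| = 61.40, the foot of the radical line on MK is 14.39 from M and the perpendicular offset is √(50.4² − 14.39²) = 48.30. Taking the left-of-MK solution: B = (30.81, 59.70).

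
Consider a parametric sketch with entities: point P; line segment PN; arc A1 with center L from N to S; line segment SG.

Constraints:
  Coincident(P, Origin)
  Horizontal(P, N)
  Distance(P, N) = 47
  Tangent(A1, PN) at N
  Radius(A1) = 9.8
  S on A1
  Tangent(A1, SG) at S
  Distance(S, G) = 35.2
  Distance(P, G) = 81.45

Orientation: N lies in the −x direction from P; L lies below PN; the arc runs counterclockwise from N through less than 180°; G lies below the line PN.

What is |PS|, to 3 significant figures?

55.6

P is at the origin; P and N share the same y with |PN| = 47.0 and N on the −x side, so N = (-47.0, 0.00). A1 meets PN tangentially, so LN is at right angles to PN, so L = N + (0, -9.8) = (-47.0, -9.80). Since LS ⟂ SG (tangency), |LG| = √(9.8² + 35.2²) = 36.5 regardless of where S sits on A1. So G lies on both circle(P, 81.45) and circle(L, 36.5); the below-PN intersection is G = (-73.6, -34.8). S is the foot of the tangent from G: S = (-55.4, -4.72).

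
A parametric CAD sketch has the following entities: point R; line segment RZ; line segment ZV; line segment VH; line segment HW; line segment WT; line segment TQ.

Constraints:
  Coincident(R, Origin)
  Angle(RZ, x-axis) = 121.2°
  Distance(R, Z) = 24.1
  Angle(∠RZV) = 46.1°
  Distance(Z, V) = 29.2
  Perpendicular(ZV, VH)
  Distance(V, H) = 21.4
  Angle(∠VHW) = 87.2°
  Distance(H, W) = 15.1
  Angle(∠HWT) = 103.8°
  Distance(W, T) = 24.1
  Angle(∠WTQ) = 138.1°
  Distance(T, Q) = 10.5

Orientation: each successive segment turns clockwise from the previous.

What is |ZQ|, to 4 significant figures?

19.14

R is at the origin; RZ runs at 121.2° with length 24.1, so Z = (-12.48, 20.61). ∠RZV = 46.1° gives ZV at -12.70° from the x-axis; with |ZV| = 29.2, V = (16.00, 14.19). ZV is perpendicular to VH, so VH runs at -102.7°; with |VH| = 21.4, H = (11.30, -6.682). ∠VHW = 87.2° gives HW at 164.5° from the x-axis; with |HW| = 15.1, W = (-3.254, -2.646). ∠HWT = 103.8° gives WT at 88.30° from the x-axis; with |WT| = 24.1, T = (-2.539, 21.44). ∠WTQ = 138.1° gives TQ at 46.40° from the x-axis; with |TQ| = 10.5, Q = (4.702, 29.05). Then |ZQ| = |Q − Z| = 19.14.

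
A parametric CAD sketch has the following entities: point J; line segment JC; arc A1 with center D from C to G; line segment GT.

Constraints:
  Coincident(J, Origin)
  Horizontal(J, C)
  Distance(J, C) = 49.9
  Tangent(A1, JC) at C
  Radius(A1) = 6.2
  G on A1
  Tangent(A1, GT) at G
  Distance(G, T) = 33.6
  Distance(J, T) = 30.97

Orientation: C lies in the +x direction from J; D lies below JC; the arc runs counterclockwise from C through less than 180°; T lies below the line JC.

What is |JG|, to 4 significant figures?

45.89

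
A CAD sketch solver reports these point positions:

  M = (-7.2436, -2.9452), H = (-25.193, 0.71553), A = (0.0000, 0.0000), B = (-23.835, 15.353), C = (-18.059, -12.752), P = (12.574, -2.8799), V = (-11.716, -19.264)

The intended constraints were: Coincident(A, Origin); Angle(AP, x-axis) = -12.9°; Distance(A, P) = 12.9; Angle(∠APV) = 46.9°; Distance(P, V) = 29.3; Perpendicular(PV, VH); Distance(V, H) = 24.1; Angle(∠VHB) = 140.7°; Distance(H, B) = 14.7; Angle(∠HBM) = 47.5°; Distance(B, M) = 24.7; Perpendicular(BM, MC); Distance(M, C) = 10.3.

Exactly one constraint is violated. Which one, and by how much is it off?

Distance(M, C) = 10.3 — off by 4.30.

A = (0.00, 0.00) ✓; AP at -12.90° ✓; |AP| = 12.90 ✓; ∠APV = 46.90° ✓; |PV| = 29.30 ✓; ∠(PV, VH) = 90.00° ✓; |VH| = 24.10 ✓; ∠VHB = 140.7° ✓; |HB| = 14.70 ✓; ∠HBM = 47.50° ✓; |BM| = 24.70 ✓; ∠(BM, MC) = 90.00° ✓; |MC| = 14.60 ✗.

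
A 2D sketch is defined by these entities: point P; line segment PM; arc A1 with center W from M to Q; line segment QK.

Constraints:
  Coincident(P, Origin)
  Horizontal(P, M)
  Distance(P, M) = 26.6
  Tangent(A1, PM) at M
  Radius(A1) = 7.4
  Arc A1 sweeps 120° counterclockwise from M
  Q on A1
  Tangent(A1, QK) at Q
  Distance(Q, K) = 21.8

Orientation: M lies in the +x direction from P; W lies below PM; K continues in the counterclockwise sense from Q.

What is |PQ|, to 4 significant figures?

23.04

Since A1 is tangent to PM there, WM ⟂ PM, so W = M + (0, -7.4) = (26.60, -7.400). On A1, M sits at bearing 90° from W; a 120° counterclockwise sweep puts Q at bearing 210°, so Q = W + 7.4·(cos 210°, sin 210°) = (20.19, -11.10). Then |PQ| = |Q − P| = 23.04.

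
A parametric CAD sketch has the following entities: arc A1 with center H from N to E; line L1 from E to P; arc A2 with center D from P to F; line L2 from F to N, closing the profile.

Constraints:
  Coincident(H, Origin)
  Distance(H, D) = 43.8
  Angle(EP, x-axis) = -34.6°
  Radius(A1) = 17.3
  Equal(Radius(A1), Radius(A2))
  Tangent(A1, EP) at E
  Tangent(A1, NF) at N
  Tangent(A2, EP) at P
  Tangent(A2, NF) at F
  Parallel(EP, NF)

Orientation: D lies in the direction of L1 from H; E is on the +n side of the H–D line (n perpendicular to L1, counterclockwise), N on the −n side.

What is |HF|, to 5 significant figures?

47.093

The slot axis is L1's direction at -34.6°, so u = (cos -34.6°, sin -34.6°) = (0.82314, -0.56784) and n = (−sin -34.6°, cos -34.6°) = (0.56784, 0.82314). H is at the origin and D lies 43.8 along u from H, so D = 43.8·u = (36.053, -24.872). Tangency of A1 to both parallel lines with radius 17.3 puts E and N at H ± 17.3·n: E = (9.8237, 14.240), N = (-9.8237, -14.240). Equal radii place P and F the same way about D: P = D + 17.3·n = (45.877, -10.631), F = D − 17.3·n = (26.230, -39.112). Then |HF| = |F − H| = 47.093.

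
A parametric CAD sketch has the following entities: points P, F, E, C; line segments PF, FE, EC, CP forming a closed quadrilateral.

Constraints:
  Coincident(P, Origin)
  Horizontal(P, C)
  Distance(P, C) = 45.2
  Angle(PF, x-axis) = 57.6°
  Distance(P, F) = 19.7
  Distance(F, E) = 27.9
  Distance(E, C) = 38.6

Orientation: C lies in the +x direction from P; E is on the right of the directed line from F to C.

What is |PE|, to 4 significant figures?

13.89

P is at the origin; PC is horizontal with |PC| = 45.2 and C in +x, so C = (45.2, 0). PF runs at 57.6° with |PF| = 19.7, so F = (10.56, 16.63). E is determined by |FE| = 27.9 and |EC| = 38.6 together: it lies at the intersection of circle(F, 27.9) and circle(C, 38.6). With |FC| = 38.43, the foot of the radical line on FC is 9.957 from F and the perpendicular offset is √(27.9² − 9.957²) = 26.06. Taking the right-of-FC solution: E = (8.252, -11.17).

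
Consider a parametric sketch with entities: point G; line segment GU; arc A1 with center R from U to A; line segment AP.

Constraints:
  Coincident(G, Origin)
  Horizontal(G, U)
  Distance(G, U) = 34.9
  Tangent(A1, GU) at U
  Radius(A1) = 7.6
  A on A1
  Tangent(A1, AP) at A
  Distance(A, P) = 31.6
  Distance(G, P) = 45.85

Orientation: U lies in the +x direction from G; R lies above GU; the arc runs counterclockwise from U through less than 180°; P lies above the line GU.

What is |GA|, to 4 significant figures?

42.97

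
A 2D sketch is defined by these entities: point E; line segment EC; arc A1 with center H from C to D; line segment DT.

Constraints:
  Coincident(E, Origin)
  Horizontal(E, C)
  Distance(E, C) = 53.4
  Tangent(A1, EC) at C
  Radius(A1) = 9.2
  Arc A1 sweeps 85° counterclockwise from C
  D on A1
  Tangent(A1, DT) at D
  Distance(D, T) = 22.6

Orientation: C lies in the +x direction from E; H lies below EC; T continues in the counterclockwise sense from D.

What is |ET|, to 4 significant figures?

52.36

E is at the origin; EC is horizontal with |EC| = 53.4 and C on the +x side, so C = (53.40, 0.000). The tangent condition forces HC to be normal to EC, so H = C + (0, -9.2) = (53.40, -9.200). On A1, C sits at bearing 90° from H; an 85° counterclockwise sweep puts D at bearing 175°, so D = H + 9.2·(cos 175°, sin 175°) = (44.24, -8.398). A1 meets DT tangentially, so HD is at right angles to DT, so DT runs along (−sin 175°, cos 175°); with |DT| = 22.6, T = (42.27, -30.91). Then |ET| = |T − E| = 52.36.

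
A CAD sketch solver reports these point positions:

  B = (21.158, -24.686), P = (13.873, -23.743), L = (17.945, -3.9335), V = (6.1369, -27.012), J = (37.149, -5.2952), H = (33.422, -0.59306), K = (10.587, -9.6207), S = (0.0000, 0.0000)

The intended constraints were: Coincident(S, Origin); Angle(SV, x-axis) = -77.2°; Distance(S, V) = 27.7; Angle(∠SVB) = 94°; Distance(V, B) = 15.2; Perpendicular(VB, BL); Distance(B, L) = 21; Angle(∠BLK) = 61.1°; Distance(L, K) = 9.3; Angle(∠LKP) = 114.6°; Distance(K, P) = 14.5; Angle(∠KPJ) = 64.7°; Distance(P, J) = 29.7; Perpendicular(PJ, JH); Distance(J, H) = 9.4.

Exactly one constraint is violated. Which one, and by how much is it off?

Distance(J, H) = 9.4 — off by 3.40.

S = (0.00, 0.00) ✓; SV at -77.20° ✓; |SV| = 27.70 ✓; ∠SVB = 94.00° ✓; |VB| = 15.20 ✓; ∠(VB, BL) = 90.00° ✓; |BL| = 21.00 ✓; ∠BLK = 61.10° ✓; |LK| = 9.300 ✓; ∠LKP = 114.6° ✓; |KP| = 14.50 ✓; ∠KPJ = 64.70° ✓; |PJ| = 29.70 ✓; ∠(PJ, JH) = 90.00° ✓; |JH| = 6.000 ✗.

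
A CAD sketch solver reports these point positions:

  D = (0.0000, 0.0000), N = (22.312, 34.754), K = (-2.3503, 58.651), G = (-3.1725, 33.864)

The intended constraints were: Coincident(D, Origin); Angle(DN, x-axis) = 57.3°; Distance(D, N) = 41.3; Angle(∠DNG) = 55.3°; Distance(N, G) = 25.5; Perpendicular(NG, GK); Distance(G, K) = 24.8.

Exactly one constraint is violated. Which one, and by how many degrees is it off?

Perpendicular(NG, GK) — off by 3.90°.

D = (0.00, 0.00) ✓; DN at 57.30° ✓; |DN| = 41.30 ✓; ∠DNG = 55.30° ✓; |NG| = 25.50 ✓; ∠(NG, GK) = 93.90° ✗; |GK| = 24.80 ✓.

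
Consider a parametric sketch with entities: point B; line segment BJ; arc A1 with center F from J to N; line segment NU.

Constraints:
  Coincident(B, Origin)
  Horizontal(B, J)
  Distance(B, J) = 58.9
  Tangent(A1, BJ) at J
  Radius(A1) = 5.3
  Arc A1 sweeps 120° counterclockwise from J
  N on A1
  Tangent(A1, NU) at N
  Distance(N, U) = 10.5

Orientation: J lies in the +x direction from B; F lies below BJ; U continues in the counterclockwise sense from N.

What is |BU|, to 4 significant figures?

61.95

On A1, J sits at bearing 90° from F; a 120° counterclockwise sweep puts N at bearing 210°, so N = F + 5.3·(cos 210°, sin 210°) = (54.31, -7.950). The tangent condition forces FN to be normal to NU, so NU runs along (−sin 210°, cos 210°); with |NU| = 10.5, U = (59.56, -17.04). Then |BU| = |U − B| = 61.95.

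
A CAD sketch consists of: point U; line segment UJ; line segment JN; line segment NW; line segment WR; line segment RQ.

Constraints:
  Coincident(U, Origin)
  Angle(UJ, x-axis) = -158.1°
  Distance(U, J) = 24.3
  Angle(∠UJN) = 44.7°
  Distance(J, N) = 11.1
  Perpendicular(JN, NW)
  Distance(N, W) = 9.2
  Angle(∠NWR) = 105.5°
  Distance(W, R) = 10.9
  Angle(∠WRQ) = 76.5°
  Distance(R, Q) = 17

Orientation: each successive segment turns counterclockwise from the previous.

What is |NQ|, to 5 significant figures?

12.121

U is at the origin; UJ runs at -158.1° with length 24.3, so J = (-22.546, -9.0636). ∠UJN = 44.7° gives JN at -22.800° from the x-axis; with |JN| = 11.1, N = (-12.314, -13.365). JN ⟂ NW, so NW runs at 67.200°; with |NW| = 9.2, W = (-8.7486, -4.8839). ∠NWR = 105.5° gives WR at 141.70° from the x-axis; with |WR| = 10.9, R = (-17.303, 1.8717). ∠WRQ = 76.5° gives RQ at -114.80° from the x-axis; with |RQ| = 17.0, Q = (-24.433, -13.561). Then |NQ| = |Q − N| = 12.121.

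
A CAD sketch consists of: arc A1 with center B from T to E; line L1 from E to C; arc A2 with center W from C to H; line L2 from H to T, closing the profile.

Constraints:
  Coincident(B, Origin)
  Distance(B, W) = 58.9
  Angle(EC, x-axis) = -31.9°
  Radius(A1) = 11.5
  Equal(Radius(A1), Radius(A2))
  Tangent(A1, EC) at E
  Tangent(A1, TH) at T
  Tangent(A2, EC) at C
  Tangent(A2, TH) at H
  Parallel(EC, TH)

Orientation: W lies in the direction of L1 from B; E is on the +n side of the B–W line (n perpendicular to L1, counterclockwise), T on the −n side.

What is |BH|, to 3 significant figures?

60.0

The slot axis is L1's direction at -31.9°, so u = (cos -31.9°, sin -31.9°) = (0.849, -0.528) and n = (−sin -31.9°, cos -31.9°) = (0.528, 0.849). B is at the origin and W lies 58.9 along u from B, so W = 58.9·u = (50.0, -31.1). Tangency of A1 to both parallel lines with radius 11.5 puts E and T at B ± 11.5·n: E = (6.08, 9.76), T = (-6.08, -9.76). Equal radii place C and H the same way about W: C = W + 11.5·n = (56.1, -21.4), H = W − 11.5·n = (43.9, -40.9). Then |BH| = |H − B| = 60.0.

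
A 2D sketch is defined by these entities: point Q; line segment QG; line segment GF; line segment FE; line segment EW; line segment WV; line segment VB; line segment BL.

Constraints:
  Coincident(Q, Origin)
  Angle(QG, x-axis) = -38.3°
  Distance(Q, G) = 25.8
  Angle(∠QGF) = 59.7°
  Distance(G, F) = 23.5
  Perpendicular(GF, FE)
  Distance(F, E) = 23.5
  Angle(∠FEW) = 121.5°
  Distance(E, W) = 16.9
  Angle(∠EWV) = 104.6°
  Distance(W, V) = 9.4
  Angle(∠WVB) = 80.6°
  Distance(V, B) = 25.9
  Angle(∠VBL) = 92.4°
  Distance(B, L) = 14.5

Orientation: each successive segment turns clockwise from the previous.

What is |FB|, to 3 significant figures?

10.3

Q is at the origin; QG runs at -38.3° with length 25.8, so G = (20.2, -16.0). ∠QGF = 59.7° gives GF at -159° from the x-axis; with |GF| = 23.5, F = (-1.63, -24.6). The perpendicularity gives FE at right angles to GF, so FE runs at 111°; with |FE| = 23.5, E = (-10.2, -2.69). ∠FEW = 121.5° gives EW at 52.9° from the x-axis; with |EW| = 16.9, W = (-0.0130, 10.8). ∠EWV = 104.6° gives WV at -22.5° from the x-axis; with |WV| = 9.4, V = (8.67, 7.20). ∠WVB = 80.6° gives VB at -122° from the x-axis; with |VB| = 25.9, B = (-5.02, -14.8). Then |FB| = |B − F| = 10.3.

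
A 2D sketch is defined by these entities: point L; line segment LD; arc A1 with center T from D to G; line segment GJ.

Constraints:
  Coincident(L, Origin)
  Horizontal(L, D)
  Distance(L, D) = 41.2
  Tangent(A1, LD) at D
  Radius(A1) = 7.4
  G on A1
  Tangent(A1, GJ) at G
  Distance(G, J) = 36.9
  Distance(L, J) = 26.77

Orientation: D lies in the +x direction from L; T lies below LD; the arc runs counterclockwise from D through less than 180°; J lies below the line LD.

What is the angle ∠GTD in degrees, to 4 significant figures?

40.06°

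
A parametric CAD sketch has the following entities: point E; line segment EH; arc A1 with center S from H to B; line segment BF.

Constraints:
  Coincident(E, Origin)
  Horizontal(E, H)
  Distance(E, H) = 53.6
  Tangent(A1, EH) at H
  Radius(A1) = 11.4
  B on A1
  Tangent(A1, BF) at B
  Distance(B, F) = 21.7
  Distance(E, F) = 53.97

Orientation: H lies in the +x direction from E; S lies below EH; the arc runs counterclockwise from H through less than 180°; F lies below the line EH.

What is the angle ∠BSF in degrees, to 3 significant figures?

62.3°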